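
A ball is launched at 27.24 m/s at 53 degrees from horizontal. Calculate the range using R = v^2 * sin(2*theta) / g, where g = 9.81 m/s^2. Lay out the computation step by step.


sin(2 * 53) = sin(106) = 0.961262
v^2 = 27.24^2 = 742.0176
R = 742.0176 * 0.961262 / 9.81
= 72.709 m

72.709 m


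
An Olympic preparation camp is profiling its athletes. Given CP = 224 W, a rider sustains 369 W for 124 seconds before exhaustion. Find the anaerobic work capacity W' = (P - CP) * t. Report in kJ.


Excess power = 369 - 224 = 145 W
Work above CP = 145 * 124 = 17980 J
W' = 17.98 kJ

17.98 kJ


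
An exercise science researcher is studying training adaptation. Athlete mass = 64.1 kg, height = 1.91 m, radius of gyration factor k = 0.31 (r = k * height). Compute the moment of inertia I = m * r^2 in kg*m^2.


r = k * height = 0.31 * 1.91 = 0.5921 m
r^2 = 0.5921^2 = 0.350582
I = 64.1 * 0.350582 = 22.472 kg*m^2

22.472 kg*m^2


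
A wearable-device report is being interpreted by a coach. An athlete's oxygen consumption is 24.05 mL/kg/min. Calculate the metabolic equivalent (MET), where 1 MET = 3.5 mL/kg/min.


MET = VO2 / 3.5
= 24.05 / 3.5
= 6.87 METs

6.87 METs


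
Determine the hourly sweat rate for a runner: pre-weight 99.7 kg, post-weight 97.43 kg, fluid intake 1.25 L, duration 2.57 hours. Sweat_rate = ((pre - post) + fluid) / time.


Mass lost = 99.7 - 97.43 = 2.27 kg
Add fluid consumed: 2.27 + 1.25 = 3.52 L total sweat
Sweat rate = 3.52 / 2.57 = 1.37 L/h

1.37 L/h


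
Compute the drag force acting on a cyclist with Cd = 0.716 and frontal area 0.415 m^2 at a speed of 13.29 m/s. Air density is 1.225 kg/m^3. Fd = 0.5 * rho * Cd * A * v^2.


Step 1: v^2 = 176.6241
Step 2: Fd = 0.5 * 1.225 * 0.716 * 0.415 * 176.6241
= 32.145 N

32.145 N


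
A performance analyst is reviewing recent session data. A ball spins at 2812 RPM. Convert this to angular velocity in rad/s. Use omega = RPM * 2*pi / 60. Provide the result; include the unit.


omega = 2812 * 2 * pi / 60
= 2812 * 6.28318531 / 60
= 17668.317 / 60
= 294.472 rad/s

294.472 rad/s


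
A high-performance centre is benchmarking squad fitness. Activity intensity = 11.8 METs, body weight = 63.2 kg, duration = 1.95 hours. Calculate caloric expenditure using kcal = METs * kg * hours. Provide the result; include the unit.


kcal = 11.8 * 63.2 * 1.95
= 745.76 * 1.95
= 1454.23 kcal

1454.23 kcal


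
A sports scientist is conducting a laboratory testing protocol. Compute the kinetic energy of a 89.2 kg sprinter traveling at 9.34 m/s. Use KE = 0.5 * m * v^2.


Velocity squared = 87.2356
KE = 0.5 * 89.2 * 87.2356 = 3890.71 J

3890.71 J


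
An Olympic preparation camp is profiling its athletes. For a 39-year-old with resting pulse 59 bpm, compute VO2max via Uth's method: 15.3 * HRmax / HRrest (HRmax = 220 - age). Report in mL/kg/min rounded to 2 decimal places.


Step 1: HRmax = 220 - 39 = 181 bpm
Step 2: Ratio = 181 / 59 = 3.0678
Step 3: VO2max = 15.3 * 3.0678 = 46.94 mL/kg/min

46.94 mL/kg/min


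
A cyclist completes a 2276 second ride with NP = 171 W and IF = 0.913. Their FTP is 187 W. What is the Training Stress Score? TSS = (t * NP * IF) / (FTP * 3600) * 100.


t * NP * IF = 2276 * 171 * 0.913 = 355335.948
FTP * 3600 = 673200
TSS = (355335.948 / 673200) * 100 = 52.78

52.78 TSS


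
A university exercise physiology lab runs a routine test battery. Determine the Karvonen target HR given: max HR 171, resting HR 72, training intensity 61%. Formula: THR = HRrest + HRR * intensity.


HRR = HRmax - HRrest = 171 - 72 = 99
THR = 72 + 99 * 0.61
= 132.39 bpm

132.39 bpm


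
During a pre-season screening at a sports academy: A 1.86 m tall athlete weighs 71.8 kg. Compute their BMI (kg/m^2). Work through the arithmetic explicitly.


height^2 = 3.4596 m^2
BMI = 71.8 / 3.4596 = 20.75 kg/m^2

20.75 kg/m^2


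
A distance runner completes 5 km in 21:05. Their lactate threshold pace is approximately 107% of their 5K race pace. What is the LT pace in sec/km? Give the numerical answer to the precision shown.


Convert to seconds: 21 min 5 s = 1265 s
Pace per km = 1265 / 5 = 253.0 s/km
LT pace = 253.0 * 1.07 = 270.71 s/km

270.71 s/km


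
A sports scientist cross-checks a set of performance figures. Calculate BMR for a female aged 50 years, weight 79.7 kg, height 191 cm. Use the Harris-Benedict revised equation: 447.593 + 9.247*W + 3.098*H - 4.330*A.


Substituting values:
W term = 9.247 * 79.7 = 736.9859
H term = 3.098 * 191 = 591.718
A term = 4.330 * 50 = 216.5
BMR = 1559.8 kcal/day

1559.8 kcal/day


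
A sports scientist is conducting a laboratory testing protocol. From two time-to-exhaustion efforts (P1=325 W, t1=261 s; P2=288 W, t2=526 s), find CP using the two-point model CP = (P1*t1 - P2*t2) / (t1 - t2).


Work in trial 1 = 84825 J
Work in trial 2 = 151488 J
Delta work = -66663 J
Delta time = -265 s
CP = -66663 / -265 = 251.56 W

251.56 W


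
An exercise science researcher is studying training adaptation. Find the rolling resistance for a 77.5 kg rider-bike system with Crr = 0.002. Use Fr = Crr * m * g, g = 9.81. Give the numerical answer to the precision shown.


m * g = 77.5 * 9.81 = 760.275 N
Fr = 0.002 * 760.275 = 1.521 N

1.521 N


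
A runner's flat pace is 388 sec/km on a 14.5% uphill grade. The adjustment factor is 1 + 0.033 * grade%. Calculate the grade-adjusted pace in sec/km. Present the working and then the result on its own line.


Factor = 1 + 0.033 * 14.5 = 1.4785
Adjusted pace = 388 * 1.4785
= 573.66 sec/km

573.66 s/km


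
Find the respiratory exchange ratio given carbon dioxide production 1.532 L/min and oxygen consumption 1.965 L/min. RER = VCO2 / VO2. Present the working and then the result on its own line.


VCO2 = 1.532 L/min
VO2 = 1.965 L/min
RER = 1.532 / 1.965 = 0.7796

0.7796


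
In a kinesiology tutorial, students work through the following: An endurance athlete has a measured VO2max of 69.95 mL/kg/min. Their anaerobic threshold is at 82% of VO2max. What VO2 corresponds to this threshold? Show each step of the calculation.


Anaerobic threshold VO2 = VO2max * 82%
= 69.95 * 0.82
= 57.36 mL/kg/min

57.36 mL/kg/min


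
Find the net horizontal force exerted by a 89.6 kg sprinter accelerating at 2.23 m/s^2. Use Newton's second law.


Newton's second law: F = m * a
F = 89.6 * 2.23 = 199.81 N

199.81 N


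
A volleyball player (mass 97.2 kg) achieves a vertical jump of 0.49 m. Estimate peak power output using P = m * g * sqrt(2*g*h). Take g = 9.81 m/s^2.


2 * g * h = 2 * 9.81 * 0.49 = 9.6138
sqrt(9.6138) = 3.100613 m/s
P = 97.2 * 9.81 * 3.100613 = 2956.53 W

2956.53 W


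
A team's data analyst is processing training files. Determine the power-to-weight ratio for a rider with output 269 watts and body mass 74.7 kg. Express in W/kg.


P/W = 269 / 74.7 = 3.601 W/kg

3.601 W/kg


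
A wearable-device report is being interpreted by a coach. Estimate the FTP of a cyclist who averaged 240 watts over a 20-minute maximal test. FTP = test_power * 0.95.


FTP = 240 * 0.95 = 228.0 W

228.0 W


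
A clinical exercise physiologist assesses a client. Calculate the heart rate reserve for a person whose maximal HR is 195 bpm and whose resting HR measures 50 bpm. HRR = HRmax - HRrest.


HRmax = 195 bpm
HRrest = 50 bpm
HRR = 195 - 50 = 145 bpm

145 bpm


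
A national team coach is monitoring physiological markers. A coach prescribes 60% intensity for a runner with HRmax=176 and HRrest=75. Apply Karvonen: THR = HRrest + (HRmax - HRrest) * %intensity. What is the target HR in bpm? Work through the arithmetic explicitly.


Heart rate reserve = 176 - 75 = 101
Intensity fraction = 60 / 100 = 0.6
THR = 75 + 101 * 0.6 = 135.6 bpm

135.6 bpm


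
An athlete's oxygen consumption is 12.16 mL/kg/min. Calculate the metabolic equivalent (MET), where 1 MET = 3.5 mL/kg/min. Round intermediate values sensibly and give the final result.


MET = VO2 / 3.5
= 12.16 / 3.5
= 3.47 METs

3.47 METs


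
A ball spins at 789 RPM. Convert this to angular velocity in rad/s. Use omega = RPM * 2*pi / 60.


omega = 789 * 2 * pi / 60
= 789 * 6.28318531 / 60
= 4957.433 / 60
= 82.624 rad/s

82.624 rad/s


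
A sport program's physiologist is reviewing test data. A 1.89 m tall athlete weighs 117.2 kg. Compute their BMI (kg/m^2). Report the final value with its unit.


height^2 = 3.5721 m^2
BMI = 117.2 / 3.5721 = 32.81 kg/m^2

32.81 kg/m^2


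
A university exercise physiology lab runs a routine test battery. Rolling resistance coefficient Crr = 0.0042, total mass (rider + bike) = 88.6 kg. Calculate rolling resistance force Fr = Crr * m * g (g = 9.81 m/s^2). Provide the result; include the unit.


Fr = Crr * m * g
= 0.0042 * 88.6 * 9.81
= 3.65 N

3.65 N


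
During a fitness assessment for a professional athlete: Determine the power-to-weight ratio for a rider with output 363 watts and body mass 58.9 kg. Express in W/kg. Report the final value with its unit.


P/W = 363 / 58.9 = 6.163 W/kg

6.163 W/kg


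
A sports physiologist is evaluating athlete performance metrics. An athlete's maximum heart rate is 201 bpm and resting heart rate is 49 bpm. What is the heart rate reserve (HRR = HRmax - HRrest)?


HRR = HRmax - HRrest
= 201 - 49
= 152 bpm

152 bpm


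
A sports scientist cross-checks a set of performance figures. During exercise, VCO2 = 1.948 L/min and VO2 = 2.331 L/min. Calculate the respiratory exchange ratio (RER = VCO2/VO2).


RER = VCO2 / VO2
= 1.948 / 2.331
= 0.8357

0.8357


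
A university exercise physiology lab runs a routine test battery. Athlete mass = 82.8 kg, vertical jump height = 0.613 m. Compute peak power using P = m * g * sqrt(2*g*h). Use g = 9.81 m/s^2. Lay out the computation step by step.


sqrt(2 * 9.81 * 0.613) = sqrt(12.02706) = 3.468005 m/s
P = 82.8 * 9.81 * 3.468005
= 2816.95 W

2816.95 W


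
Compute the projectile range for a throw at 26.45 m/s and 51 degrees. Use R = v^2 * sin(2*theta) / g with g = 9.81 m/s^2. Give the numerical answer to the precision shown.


Two times the angle = 102 degrees
sin(102) = 0.978148
R = 699.6025 * 0.978148 / 9.81 = 69.757 m

69.757 m


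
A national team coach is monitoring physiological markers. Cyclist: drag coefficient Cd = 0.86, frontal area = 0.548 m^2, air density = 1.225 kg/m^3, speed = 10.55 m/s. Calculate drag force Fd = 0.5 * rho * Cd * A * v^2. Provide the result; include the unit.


v^2 = 10.55^2 = 111.3025
Fd = 0.5 * 1.225 * 0.86 * 0.548 * 111.3025
= 32.128 N

32.128 N


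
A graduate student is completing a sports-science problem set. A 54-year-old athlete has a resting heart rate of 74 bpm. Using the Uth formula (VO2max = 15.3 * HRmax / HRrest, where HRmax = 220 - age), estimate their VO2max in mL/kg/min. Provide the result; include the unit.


HRmax = 220 - 54 = 166 bpm
Ratio = HRmax / HRrest = 166 / 74 = 2.2432
VO2max = 15.3 * 2.2432 = 34.32 mL/kg/min

34.32 mL/kg/min


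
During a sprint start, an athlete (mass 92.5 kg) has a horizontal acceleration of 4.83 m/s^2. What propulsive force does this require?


Propulsive force = mass * acceleration
= 92.5 kg * 4.83 m/s^2
= 446.78 N

446.78 N


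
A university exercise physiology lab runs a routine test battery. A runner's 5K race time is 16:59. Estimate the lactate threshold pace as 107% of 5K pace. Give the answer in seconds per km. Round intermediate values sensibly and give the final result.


Total race time = 16*60 + 59 = 1019 seconds
5K pace = 1019 / 5 = 203.8 sec/km
LT pace = 203.8 * 1.07 = 218.07 sec/km

218.07 s/km


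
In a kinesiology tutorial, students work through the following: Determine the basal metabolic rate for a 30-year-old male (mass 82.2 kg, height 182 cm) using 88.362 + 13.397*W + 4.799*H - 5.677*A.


BMR = 88.362 + 13.397*82.2 + 4.799*182 - 5.677*30
= 1892.7 kcal/day

1892.7 kcal/day


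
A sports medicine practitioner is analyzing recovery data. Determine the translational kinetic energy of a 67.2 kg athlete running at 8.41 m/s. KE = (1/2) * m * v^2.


KE = 0.5 * m * v^2
= 0.5 * 67.2 * 8.41^2
= 0.5 * 67.2 * 70.7281
= 2376.46 J

2376.46 J


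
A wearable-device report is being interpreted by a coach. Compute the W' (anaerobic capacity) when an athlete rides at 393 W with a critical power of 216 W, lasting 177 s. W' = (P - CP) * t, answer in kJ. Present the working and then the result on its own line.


Above-CP power = 177 W
Duration = 177 s
W' = 177 * 177 = 31329 J
Convert: 31329 / 1000 = 31.329 kJ

31.329 kJ


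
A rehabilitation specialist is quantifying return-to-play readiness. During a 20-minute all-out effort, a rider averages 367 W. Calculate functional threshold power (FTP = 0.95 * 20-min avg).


FTP = 0.95 * 367
= 348.65 W

348.65 W


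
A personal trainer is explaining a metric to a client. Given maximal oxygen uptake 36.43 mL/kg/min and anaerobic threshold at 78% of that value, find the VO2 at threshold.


Percentage as decimal = 0.78
VO2 at AT = 36.43 * 0.78 = 28.42 mL/kg/min

28.42 mL/kg/min


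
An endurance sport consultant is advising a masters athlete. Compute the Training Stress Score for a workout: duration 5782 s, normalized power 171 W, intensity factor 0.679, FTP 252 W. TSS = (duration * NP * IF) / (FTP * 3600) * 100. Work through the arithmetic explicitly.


Product = 5782 * 171 * 0.679 = 671342.238
Base = 252 * 3600 = 907200
TSS = 671342.238 / 907200 * 100 = 74.0

74.0 TSS


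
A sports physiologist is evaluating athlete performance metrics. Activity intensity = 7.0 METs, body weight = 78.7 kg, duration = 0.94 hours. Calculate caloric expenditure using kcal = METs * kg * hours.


kcal = 7.0 * 78.7 * 0.94
= 550.9 * 0.94
= 517.85 kcal

517.85 kcal


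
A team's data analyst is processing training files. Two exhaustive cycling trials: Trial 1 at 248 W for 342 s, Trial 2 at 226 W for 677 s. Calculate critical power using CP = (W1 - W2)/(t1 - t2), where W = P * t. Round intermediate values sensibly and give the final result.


W1 = 248 * 342 = 84816 J
W2 = 226 * 677 = 153002 J
CP = (84816 - 153002) / (342 - 677)
= -68186 / -335
= 203.54 W

203.54 W


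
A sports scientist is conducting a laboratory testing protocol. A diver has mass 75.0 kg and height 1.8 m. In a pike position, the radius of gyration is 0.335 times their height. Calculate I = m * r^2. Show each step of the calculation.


r = 0.335 * 1.8 = 0.603 m
I = m * r^2 = 75.0 * 0.363609 = 27.271 kg*m^2

27.271 kg*m^2


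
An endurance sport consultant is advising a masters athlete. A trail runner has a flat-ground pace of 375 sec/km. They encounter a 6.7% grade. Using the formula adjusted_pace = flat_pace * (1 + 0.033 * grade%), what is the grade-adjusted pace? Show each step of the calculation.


Grade factor = 1 + 0.033 * 6.7 = 1.2211
Adjusted = 375 * 1.2211 = 457.91 sec/km

457.91 s/km


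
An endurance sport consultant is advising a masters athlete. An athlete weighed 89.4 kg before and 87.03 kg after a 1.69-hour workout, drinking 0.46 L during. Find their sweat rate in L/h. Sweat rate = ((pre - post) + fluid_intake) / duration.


Body mass change = 2.37 kg
Total sweat loss = 2.37 + 0.46 = 2.83 L
Rate = 2.83 / 1.69 = 1.675 L/h

1.675 L/h


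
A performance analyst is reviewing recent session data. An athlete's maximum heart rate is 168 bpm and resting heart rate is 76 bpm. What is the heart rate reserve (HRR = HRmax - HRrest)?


HRR = HRmax - HRrest
= 168 - 76
= 92 bpm

92 bpm


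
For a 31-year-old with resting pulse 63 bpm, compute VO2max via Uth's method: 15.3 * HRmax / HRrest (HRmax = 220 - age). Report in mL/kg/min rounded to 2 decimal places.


Step 1: HRmax = 220 - 31 = 189 bpm
Step 2: Ratio = 189 / 63 = 3.0
Step 3: VO2max = 15.3 * 3.0 = 45.9 mL/kg/min

45.9 mL/kg/min


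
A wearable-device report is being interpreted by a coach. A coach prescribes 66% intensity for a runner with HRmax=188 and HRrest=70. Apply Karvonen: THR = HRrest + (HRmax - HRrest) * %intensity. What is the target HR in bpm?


Heart rate reserve = 188 - 70 = 118
Intensity fraction = 66 / 100 = 0.66
THR = 70 + 118 * 0.66 = 147.88 bpm

147.88 bpm


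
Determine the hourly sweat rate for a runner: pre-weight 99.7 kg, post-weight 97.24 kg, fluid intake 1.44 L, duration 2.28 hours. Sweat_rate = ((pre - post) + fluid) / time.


Mass lost = 99.7 - 97.24 = 2.46 kg
Add fluid consumed: 2.46 + 1.44 = 3.9 L total sweat
Sweat rate = 3.9 / 2.28 = 1.711 L/h

1.711 L/h


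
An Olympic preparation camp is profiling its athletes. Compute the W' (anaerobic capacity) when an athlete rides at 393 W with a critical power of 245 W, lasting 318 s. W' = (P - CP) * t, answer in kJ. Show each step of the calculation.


Above-CP power = 148 W
Duration = 318 s
W' = 148 * 318 = 47064 J
Convert: 47064 / 1000 = 47.064 kJ

47.064 kJ


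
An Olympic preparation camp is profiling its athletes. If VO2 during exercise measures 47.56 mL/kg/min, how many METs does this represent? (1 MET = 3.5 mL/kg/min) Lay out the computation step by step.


METs = VO2 / 3.5 = 47.56 / 3.5 = 13.59

13.59 METs


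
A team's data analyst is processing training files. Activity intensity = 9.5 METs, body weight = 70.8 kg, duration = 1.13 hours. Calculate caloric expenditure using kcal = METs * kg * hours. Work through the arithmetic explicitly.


kcal = 9.5 * 70.8 * 1.13
= 672.6 * 1.13
= 760.04 kcal

760.04 kcal


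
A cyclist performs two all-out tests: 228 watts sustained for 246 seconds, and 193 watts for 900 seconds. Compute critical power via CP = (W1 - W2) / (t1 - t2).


W1 = P1 * t1 = 228 * 246 = 56088 J
W2 = P2 * t2 = 193 * 900 = 173700 J
CP = (56088 - 173700) / (246 - 900)
= 179.83 W

179.83 W


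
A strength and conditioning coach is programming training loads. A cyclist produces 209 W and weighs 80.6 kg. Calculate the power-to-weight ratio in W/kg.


P/W = power / mass
= 209 / 80.6
= 2.593 W/kg

2.593 W/kg


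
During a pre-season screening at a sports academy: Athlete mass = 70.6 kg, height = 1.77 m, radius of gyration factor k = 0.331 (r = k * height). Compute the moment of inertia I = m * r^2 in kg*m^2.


r = k * height = 0.331 * 1.77 = 0.58587 m
r^2 = 0.58587^2 = 0.343244
I = 70.6 * 0.343244 = 24.233 kg*m^2

24.233 kg*m^2


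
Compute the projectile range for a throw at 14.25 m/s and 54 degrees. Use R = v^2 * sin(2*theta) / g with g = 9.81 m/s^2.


Two times the angle = 108 degrees
sin(108) = 0.951057
R = 203.0625 * 0.951057 / 9.81 = 19.686 m

19.686 m


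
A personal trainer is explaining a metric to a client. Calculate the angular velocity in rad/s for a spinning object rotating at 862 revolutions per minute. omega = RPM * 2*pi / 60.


omega = RPM * 2*pi / 60
= 862 * 6.28318531 / 60
= 90.268 rad/s

90.268 rad/s


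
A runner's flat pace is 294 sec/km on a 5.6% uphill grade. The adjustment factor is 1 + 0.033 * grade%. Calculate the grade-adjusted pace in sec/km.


Factor = 1 + 0.033 * 5.6 = 1.1848
Adjusted pace = 294 * 1.1848
= 348.33 sec/km

348.33 s/km


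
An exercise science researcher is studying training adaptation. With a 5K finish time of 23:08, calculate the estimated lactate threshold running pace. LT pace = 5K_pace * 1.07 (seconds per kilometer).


Race duration = 1388 s for 5 km
Average pace = 1388 / 5 = 277.6 s/km
LT pace = 277.6 * 1.07
= 297.03 s/km

297.03 s/km


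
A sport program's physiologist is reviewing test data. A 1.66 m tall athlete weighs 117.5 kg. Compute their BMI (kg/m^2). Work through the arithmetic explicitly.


height^2 = 2.7556 m^2
BMI = 117.5 / 2.7556 = 42.64 kg/m^2

42.64 kg/m^2


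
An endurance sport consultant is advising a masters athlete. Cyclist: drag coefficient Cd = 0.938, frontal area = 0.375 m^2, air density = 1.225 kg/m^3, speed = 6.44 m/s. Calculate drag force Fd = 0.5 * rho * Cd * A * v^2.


v^2 = 6.44^2 = 41.4736
Fd = 0.5 * 1.225 * 0.938 * 0.375 * 41.4736
= 8.935 N

8.935 N


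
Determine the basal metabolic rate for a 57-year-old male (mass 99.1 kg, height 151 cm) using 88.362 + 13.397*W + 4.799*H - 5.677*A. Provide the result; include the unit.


BMR = 88.362 + 13.397*99.1 + 4.799*151 - 5.677*57
= 1817.06 kcal/day

1817.06 kcal/day


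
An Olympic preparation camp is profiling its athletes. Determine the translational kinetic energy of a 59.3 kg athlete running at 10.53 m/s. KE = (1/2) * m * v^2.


KE = 0.5 * m * v^2
= 0.5 * 59.3 * 10.53^2
= 0.5 * 59.3 * 110.8809
= 3287.62 J

3287.62 J


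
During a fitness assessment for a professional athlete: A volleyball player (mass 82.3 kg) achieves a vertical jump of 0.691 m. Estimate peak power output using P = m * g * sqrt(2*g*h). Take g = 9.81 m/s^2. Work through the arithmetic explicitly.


2 * g * h = 2 * 9.81 * 0.691 = 13.55742
sqrt(13.55742) = 3.68204 m/s
P = 82.3 * 9.81 * 3.68204 = 2972.74 W

2972.74 W


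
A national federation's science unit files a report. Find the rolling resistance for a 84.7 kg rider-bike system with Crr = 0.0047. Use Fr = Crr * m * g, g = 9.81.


m * g = 84.7 * 9.81 = 830.907 N
Fr = 0.0047 * 830.907 = 3.905 N

3.905 N


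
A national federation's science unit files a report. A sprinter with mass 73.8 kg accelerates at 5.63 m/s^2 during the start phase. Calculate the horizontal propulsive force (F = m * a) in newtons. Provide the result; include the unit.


F = m * a
= 73.8 * 5.63
= 415.49 N

415.49 N


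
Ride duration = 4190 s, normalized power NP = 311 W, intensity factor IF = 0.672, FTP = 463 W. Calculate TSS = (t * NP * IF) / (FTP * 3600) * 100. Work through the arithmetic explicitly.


Numerator = 4190 * 311 * 0.672 = 875676.48
Denominator = 463 * 3600 = 1666800
TSS = 875676.48 / 1666800 * 100
= 52.54

52.54 TSS


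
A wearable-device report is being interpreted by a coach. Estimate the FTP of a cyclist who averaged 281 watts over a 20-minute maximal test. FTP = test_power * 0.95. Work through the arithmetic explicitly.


FTP = 281 * 0.95 = 266.95 W

266.95 W


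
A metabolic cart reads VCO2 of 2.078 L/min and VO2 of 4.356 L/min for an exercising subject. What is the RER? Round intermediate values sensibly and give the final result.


RER = VCO2 / VO2 = 2.078 / 4.356 = 0.477

0.477


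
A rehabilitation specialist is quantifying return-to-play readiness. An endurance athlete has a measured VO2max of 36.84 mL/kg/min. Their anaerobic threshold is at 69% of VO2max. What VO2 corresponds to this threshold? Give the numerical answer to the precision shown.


Anaerobic threshold VO2 = VO2max * 69%
= 36.84 * 0.69
= 25.42 mL/kg/min

25.42 mL/kg/min


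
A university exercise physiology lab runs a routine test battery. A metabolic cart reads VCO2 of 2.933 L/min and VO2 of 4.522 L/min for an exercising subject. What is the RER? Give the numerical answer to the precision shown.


RER = VCO2 / VO2 = 2.933 / 4.522 = 0.6486

0.6486


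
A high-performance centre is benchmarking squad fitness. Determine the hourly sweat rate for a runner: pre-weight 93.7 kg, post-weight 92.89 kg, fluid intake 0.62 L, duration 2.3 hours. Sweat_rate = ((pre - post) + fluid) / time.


Mass lost = 93.7 - 92.89 = 0.81 kg
Add fluid consumed: 0.81 + 0.62 = 1.43 L total sweat
Sweat rate = 1.43 / 2.3 = 0.622 L/h

0.622 L/h


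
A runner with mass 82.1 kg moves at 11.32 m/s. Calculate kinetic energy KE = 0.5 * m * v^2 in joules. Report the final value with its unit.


v^2 = 11.32^2 = 128.1424
KE = 0.5 * 82.1 * 128.1424
= 5260.25 J

5260.25 J


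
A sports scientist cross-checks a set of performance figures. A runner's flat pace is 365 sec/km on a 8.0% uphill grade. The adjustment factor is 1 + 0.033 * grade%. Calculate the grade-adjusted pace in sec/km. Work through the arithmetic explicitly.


Factor = 1 + 0.033 * 8.0 = 1.264
Adjusted pace = 365 * 1.264
= 461.36 sec/km

461.36 s/km


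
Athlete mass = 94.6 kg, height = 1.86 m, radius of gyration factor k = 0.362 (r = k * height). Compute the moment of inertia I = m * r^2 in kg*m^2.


r = k * height = 0.362 * 1.86 = 0.67332 m
r^2 = 0.67332^2 = 0.45336
I = 94.6 * 0.45336 = 42.888 kg*m^2

42.888 kg*m^2


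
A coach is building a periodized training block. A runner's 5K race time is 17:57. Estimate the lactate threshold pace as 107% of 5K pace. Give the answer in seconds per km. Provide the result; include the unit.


Total race time = 17*60 + 57 = 1077 seconds
5K pace = 1077 / 5 = 215.4 sec/km
LT pace = 215.4 * 1.07 = 230.48 sec/km

230.48 s/km


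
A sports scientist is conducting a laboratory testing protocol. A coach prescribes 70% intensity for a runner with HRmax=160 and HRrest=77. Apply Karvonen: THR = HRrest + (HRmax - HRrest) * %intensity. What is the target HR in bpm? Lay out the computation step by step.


Heart rate reserve = 160 - 77 = 83
Intensity fraction = 70 / 100 = 0.7
THR = 77 + 83 * 0.7 = 135.1 bpm

135.1 bpm


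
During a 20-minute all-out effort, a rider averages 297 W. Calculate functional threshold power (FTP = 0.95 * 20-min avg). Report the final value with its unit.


FTP = 0.95 * 297
= 282.15 W

282.15 W


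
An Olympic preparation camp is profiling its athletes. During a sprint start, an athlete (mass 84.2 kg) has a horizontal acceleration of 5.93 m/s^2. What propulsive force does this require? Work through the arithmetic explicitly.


Propulsive force = mass * acceleration
= 84.2 kg * 5.93 m/s^2
= 499.31 N

499.31 N


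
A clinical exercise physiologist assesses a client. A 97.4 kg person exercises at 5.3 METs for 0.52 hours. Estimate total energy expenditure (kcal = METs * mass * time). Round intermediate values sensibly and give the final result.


Energy = METs * mass(kg) * time(h)
= 5.3 * 97.4 * 0.52
= 268.43 kcal

268.43 kcal


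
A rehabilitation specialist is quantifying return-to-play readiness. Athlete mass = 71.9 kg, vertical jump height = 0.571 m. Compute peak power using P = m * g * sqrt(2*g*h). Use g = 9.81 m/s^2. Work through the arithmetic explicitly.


sqrt(2 * 9.81 * 0.571) = sqrt(11.20302) = 3.347091 m/s
P = 71.9 * 9.81 * 3.347091
= 2360.83 W

2360.83 W


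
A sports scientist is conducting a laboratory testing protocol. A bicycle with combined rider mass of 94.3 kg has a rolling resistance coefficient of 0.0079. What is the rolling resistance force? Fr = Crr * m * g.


Fr = 0.0079 * 94.3 * 9.81
= 0.74497 * 9.81
= 7.308 N

7.308 N


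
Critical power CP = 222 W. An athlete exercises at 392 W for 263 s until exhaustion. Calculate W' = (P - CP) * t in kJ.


P - CP = 392 - 222 = 170 W
W' = 170 * 263 = 44710 J
= 44710 / 1000 = 44.71 kJ

44.71 kJ


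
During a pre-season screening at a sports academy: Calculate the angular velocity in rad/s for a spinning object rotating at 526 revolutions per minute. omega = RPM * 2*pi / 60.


omega = RPM * 2*pi / 60
= 526 * 6.28318531 / 60
= 55.083 rad/s

55.083 rad/s


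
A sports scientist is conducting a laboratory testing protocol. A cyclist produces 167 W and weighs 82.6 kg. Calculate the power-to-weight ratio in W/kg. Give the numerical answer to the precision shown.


P/W = power / mass
= 167 / 82.6
= 2.022 W/kg

2.022 W/kg


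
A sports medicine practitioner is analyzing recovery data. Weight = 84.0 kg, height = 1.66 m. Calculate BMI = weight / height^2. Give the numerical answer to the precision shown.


height^2 = 1.66^2 = 2.7556
BMI = 84.0 / 2.7556 = 30.48 kg/m^2

30.48 kg/m^2


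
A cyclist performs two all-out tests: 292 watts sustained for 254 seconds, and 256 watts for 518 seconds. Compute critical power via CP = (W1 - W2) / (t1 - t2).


W1 = P1 * t1 = 292 * 254 = 74168 J
W2 = P2 * t2 = 256 * 518 = 132608 J
CP = (74168 - 132608) / (254 - 518)
= 221.36 W

221.36 W


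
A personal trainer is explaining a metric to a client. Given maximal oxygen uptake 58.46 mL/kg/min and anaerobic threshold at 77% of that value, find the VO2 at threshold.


Percentage as decimal = 0.77
VO2 at AT = 58.46 * 0.77 = 45.01 mL/kg/min

45.01 mL/kg/min


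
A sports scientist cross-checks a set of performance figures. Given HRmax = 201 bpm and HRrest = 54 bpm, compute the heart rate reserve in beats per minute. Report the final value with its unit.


Heart rate reserve = maximum HR minus resting HR
HRR = 201 - 54 = 147 bpm

147 bpm


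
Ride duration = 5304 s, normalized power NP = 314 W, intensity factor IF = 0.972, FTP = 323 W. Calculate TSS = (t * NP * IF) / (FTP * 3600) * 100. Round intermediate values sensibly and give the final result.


Numerator = 5304 * 314 * 0.972 = 1618823.232
Denominator = 323 * 3600 = 1162800
TSS = 1618823.232 / 1162800 * 100
= 139.22

139.22 TSS


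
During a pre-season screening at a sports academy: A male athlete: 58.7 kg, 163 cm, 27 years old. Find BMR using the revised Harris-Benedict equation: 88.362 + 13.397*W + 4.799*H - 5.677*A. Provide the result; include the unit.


Intercept = 88.362
Weight contribution = 13.397 * 58.7 = 786.4039
Height contribution = 4.799 * 163 = 782.237
Age contribution = 5.677 * 27 = 153.279
BMR = 88.362 + 786.4039 + 782.237 - 153.279
= 1503.72 kcal/day

1503.72 kcal/day


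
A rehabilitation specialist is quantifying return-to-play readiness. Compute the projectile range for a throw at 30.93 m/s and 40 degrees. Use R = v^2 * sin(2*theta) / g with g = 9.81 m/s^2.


Two times the angle = 80 degrees
sin(80) = 0.984808
R = 956.6649 * 0.984808 / 9.81 = 96.038 m

96.038 m


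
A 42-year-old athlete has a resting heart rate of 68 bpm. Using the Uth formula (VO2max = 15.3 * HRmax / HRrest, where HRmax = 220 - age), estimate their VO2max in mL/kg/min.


HRmax = 220 - 42 = 178 bpm
Ratio = HRmax / HRrest = 178 / 68 = 2.6176
VO2max = 15.3 * 2.6176 = 40.05 mL/kg/min

40.05 mL/kg/min


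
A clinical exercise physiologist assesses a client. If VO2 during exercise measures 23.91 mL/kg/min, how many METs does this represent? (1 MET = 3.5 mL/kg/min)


METs = VO2 / 3.5 = 23.91 / 3.5 = 6.83

6.83 METs


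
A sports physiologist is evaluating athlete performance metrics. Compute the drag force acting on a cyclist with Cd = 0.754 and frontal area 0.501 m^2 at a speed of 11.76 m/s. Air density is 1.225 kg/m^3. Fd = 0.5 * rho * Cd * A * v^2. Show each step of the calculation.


Step 1: v^2 = 138.2976
Step 2: Fd = 0.5 * 1.225 * 0.754 * 0.501 * 138.2976
= 31.999 N

31.999 N


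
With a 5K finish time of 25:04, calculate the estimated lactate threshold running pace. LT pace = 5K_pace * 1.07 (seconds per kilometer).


Race duration = 1504 s for 5 km
Average pace = 1504 / 5 = 300.8 s/km
LT pace = 300.8 * 1.07
= 321.86 s/km

321.86 s/km


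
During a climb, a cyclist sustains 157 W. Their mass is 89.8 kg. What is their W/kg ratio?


Power-to-weight = 157 W / 89.8 kg
= 1.748 W/kg

1.748 W/kg


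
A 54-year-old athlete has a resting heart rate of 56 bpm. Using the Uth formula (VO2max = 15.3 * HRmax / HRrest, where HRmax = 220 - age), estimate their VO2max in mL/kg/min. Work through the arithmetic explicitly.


HRmax = 220 - 54 = 166 bpm
Ratio = HRmax / HRrest = 166 / 56 = 2.9643
VO2max = 15.3 * 2.9643 = 45.35 mL/kg/min

45.35 mL/kg/min


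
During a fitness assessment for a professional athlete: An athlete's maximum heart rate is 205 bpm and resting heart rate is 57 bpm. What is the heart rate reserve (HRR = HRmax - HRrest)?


HRR = HRmax - HRrest
= 205 - 57
= 148 bpm

148 bpm


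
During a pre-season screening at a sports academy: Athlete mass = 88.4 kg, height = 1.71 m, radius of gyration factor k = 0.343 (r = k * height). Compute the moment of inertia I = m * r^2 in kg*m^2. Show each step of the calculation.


r = k * height = 0.343 * 1.71 = 0.58653 m
r^2 = 0.58653^2 = 0.344017
I = 88.4 * 0.344017 = 30.411 kg*m^2

30.411 kg*m^2


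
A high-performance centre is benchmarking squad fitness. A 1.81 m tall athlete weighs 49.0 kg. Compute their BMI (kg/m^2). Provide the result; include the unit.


height^2 = 3.2761 m^2
BMI = 49.0 / 3.2761 = 14.96 kg/m^2

14.96 kg/m^2


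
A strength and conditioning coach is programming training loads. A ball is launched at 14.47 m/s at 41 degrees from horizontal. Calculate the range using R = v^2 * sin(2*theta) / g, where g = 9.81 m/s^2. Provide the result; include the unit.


sin(2 * 41) = sin(82) = 0.990268
v^2 = 14.47^2 = 209.3809
R = 209.3809 * 0.990268 / 9.81
= 21.136 m

21.136 m


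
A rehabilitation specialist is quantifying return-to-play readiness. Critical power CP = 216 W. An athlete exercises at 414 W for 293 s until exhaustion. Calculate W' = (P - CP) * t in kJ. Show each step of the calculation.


P - CP = 414 - 216 = 198 W
W' = 198 * 293 = 58014 J
= 58014 / 1000 = 58.014 kJ

58.014 kJ


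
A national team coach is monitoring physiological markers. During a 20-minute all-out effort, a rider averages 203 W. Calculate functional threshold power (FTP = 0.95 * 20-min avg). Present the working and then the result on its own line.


FTP = 0.95 * 203
= 192.85 W

192.85 W


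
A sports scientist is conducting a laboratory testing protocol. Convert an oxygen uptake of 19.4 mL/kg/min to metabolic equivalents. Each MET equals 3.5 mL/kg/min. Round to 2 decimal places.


One MET = 3.5 mL/kg/min
Number of METs = 19.4 / 3.5
= 5.54 METs

5.54 METs


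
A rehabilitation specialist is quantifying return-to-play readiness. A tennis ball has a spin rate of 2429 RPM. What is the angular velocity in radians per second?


Convert RPM to rad/s: multiply by 2*pi and divide by 60
omega = 2429 * 2 * pi / 60
= 254.364 rad/s

254.364 rad/s


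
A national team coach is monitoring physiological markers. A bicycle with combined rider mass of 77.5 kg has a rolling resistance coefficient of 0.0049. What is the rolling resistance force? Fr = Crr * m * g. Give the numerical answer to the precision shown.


Fr = 0.0049 * 77.5 * 9.81
= 0.37975 * 9.81
= 3.725 N

3.725 N


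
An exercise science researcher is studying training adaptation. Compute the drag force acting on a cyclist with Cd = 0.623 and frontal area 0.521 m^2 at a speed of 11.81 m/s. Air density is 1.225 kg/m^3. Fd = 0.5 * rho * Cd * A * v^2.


Step 1: v^2 = 139.4761
Step 2: Fd = 0.5 * 1.225 * 0.623 * 0.521 * 139.4761
= 27.729 N

27.729 N


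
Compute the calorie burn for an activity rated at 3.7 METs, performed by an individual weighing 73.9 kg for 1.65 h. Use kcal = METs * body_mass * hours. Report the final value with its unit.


Product of METs and mass = 3.7 * 73.9 = 273.43
Total kcal = 273.43 * 1.65 = 451.16 kcal

451.16 kcal


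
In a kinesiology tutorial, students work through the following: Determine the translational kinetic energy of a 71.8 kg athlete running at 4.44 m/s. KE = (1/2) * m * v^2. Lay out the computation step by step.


KE = 0.5 * m * v^2
= 0.5 * 71.8 * 4.44^2
= 0.5 * 71.8 * 19.7136
= 707.72 J

707.72 J


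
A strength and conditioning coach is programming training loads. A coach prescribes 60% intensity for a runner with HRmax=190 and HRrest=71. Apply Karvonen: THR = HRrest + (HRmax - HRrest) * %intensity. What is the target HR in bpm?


Heart rate reserve = 190 - 71 = 119
Intensity fraction = 60 / 100 = 0.6
THR = 71 + 119 * 0.6 = 142.4 bpm

142.4 bpm


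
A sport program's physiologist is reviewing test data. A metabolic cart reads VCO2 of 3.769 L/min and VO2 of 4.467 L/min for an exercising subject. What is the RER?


RER = VCO2 / VO2 = 3.769 / 4.467 = 0.8437

0.8437


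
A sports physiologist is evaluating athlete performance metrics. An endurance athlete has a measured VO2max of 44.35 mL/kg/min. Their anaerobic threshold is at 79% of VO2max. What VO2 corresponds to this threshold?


Anaerobic threshold VO2 = VO2max * 79%
= 44.35 * 0.79
= 35.04 mL/kg/min

35.04 mL/kg/min


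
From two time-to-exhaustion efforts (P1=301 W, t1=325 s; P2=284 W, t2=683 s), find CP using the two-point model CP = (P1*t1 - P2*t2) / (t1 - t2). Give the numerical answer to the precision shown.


Work in trial 1 = 97825 J
Work in trial 2 = 193972 J
Delta work = -96147 J
Delta time = -358 s
CP = -96147 / -358 = 268.57 W

268.57 W


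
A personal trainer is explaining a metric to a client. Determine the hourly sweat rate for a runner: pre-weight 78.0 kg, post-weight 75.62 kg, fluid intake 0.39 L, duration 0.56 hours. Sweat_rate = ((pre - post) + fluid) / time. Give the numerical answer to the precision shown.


Mass lost = 78.0 - 75.62 = 2.38 kg
Add fluid consumed: 2.38 + 0.39 = 2.77 L total sweat
Sweat rate = 2.77 / 0.56 = 4.946 L/h

4.946 L/h


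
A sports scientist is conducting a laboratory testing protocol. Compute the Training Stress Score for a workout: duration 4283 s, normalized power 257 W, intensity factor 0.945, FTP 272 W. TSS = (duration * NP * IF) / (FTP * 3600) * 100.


Product = 4283 * 257 * 0.945 = 1040190.795
Base = 272 * 3600 = 979200
TSS = 1040190.795 / 979200 * 100 = 106.23

106.23 TSS


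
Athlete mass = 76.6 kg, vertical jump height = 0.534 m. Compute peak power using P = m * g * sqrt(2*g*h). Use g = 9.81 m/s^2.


sqrt(2 * 9.81 * 0.534) = sqrt(10.47708) = 3.236832 m/s
P = 76.6 * 9.81 * 3.236832
= 2432.3 W

2432.3 W


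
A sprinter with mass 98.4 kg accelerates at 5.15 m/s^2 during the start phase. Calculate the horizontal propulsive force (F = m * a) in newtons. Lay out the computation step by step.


F = m * a
= 98.4 * 5.15
= 506.76 N

506.76 N


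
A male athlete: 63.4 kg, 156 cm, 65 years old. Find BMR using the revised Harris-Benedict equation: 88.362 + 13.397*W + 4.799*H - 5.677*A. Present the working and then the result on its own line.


Intercept = 88.362
Weight contribution = 13.397 * 63.4 = 849.3698
Height contribution = 4.799 * 156 = 748.644
Age contribution = 5.677 * 65 = 369.005
BMR = 88.362 + 849.3698 + 748.644 - 369.005
= 1317.37 kcal/day

1317.37 kcal/day


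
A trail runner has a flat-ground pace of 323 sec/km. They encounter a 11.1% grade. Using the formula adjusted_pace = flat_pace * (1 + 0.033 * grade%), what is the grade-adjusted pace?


Grade factor = 1 + 0.033 * 11.1 = 1.3663
Adjusted = 323 * 1.3663 = 441.31 sec/km

441.31 s/km


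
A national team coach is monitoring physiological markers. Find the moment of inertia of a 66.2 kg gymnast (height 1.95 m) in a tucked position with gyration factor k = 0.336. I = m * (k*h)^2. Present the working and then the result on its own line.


Radius of gyration = 0.336 * 1.95 = 0.6552 m
I = 66.2 * 0.6552^2
= 66.2 * 0.429287
= 28.419 kg*m^2

28.419 kg*m^2


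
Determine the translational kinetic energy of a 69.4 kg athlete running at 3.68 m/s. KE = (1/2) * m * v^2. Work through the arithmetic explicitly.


KE = 0.5 * m * v^2
= 0.5 * 69.4 * 3.68^2
= 0.5 * 69.4 * 13.5424
= 469.92 J

469.92 J


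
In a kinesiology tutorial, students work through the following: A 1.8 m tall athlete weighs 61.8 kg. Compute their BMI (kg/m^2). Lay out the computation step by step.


height^2 = 3.24 m^2
BMI = 61.8 / 3.24 = 19.07 kg/m^2

19.07 kg/m^2


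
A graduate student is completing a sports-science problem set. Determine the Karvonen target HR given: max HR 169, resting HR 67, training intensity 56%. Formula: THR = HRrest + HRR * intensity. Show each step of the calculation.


HRR = HRmax - HRrest = 169 - 67 = 102
THR = 67 + 102 * 0.56
= 124.12 bpm

124.12 bpm


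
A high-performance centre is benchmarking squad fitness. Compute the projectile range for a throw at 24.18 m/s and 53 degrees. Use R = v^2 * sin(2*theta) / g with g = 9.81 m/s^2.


Two times the angle = 106 degrees
sin(106) = 0.961262
R = 584.6724 * 0.961262 / 9.81 = 57.291 m

57.291 m


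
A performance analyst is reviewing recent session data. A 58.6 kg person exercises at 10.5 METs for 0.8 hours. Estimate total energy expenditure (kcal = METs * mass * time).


Energy = METs * mass(kg) * time(h)
= 10.5 * 58.6 * 0.8
= 492.24 kcal

492.24 kcal


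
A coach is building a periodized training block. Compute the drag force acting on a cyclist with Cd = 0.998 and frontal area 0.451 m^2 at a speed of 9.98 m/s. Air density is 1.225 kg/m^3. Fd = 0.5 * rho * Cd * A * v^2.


Step 1: v^2 = 99.6004
Step 2: Fd = 0.5 * 1.225 * 0.998 * 0.451 * 99.6004
= 27.458 N

27.458 N
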